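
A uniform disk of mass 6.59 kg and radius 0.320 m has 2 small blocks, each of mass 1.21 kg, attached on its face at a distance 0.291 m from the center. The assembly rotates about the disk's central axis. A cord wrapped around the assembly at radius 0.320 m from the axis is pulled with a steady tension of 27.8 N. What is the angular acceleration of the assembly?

I_disk = ½MR² = ½(6.59)(0.320)² = 0.3374 kg·m².
I_blocks = 2·m·r² = 2(1.21)(0.291)² = 0.2049 kg·m².
Total I = 0.5423 kg·m².
τ = F r = (27.8)(0.320) = 8.896 N·m.
α = τ/I = 8.896/0.5423 = 16.40 rad/s².

α ≈ 16.4 rad/s²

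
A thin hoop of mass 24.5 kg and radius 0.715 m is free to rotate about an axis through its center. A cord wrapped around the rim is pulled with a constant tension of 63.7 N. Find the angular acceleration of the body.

I = MR² = (24.5)(0.715)² = 12.53 kg·m².
τ = F R = (63.7)(0.715) = 45.55 N·m.
From τ = Iα: α = 45.55/12.53 = 3.636 rad/s².

α ≈ 3.64 rad/s²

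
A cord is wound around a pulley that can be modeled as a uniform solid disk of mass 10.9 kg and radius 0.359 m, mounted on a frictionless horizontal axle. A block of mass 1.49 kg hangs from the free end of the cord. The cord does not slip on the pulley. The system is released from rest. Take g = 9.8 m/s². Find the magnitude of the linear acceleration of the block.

I = ½MR² = (1/2)(10.9)(0.359)² = 0.7024 kg·m².
Block: mg − T = ma. Pulley: TR = Iα. No-slip: a = αR, so T = (I/R²)a = 5.450·a.
Then mg = (m + 5.450)a, so a = (1.49)(9.8)/(1.49 + 5.450) = 2.104 m/s².

a ≈ 2.10 m/s²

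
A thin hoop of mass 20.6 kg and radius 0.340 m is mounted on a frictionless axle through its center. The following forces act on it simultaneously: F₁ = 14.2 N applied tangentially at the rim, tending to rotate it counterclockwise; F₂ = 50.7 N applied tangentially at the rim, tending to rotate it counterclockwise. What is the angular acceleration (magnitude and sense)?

α ≈ 9.27 rad/s², counterclockwise

I = MR² = (20.6)(0.340)² = 2.381 kg·m².
Taking counterclockwise as positive: τ₁ = +(14.2)(0.340) = +4.828 N·m; τ₂ = +(50.7)(0.340) = +17.24 N·m.
Net torque τ = 22.07 N·m.
α = τ/I = 22.07/2.381 = 9.266 rad/s².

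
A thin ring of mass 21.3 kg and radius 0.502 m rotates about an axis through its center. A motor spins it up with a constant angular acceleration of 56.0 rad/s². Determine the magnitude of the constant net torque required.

I = MR² = (21.3)(0.502)² = 5.368 kg·m².
τ = Iα = (5.368)(56.00) = 300.6 N·m.

τ ≈ 301 N·m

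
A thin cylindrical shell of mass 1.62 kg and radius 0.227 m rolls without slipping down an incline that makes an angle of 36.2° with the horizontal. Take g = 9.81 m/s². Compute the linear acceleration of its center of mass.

Translation along the incline: Mg sinθ − f = Ma.
Rotation about the center: fR = Iα with I = MR². No-slip gives a = αR, so f = (I/R²)a = M a.
Substituting: Mg sinθ = (1 + 1.000)Ma, so a = g sinθ/(1 + 1.000) = (9.81) sin 36.2° / 2.000 = 2.897 m/s².

a ≈ 2.90 m/s²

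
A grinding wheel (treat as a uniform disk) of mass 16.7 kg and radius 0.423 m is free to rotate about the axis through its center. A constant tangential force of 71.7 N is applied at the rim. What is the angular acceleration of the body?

I = ½MR² = (1/2)(16.7)(0.423)² = 1.494 kg·m².
τ = F R = (71.7)(0.423) = 30.33 N·m.
Newton's second law for rotation, τ = Iα, gives α = τ/I = 30.33/1.494 = 20.30 rad/s².

α ≈ 20.3 rad/s²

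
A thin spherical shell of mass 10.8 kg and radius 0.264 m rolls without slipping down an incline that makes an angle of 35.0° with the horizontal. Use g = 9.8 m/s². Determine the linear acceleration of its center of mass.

Translation along the incline: Mg sinθ − f = Ma.
Rotation about the center: fR = Iα with I = (2/3)MR². No-slip gives a = αR, so f = (I/R²)a = (2/3)M a.
Substituting: Mg sinθ = (1 + 0.6667)Ma, so a = g sinθ/(1 + 0.6667) = (9.8) sin 35.0° / 1.667 = 3.373 m/s².

a ≈ 3.37 m/s²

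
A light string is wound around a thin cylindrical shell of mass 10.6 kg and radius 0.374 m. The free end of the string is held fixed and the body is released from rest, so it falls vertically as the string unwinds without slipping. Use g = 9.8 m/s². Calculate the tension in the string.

T ≈ 51.9 N

Translation: Mg − T = Ma. Rotation about the center: TR = Iα with I = MR².
With a = αR: T = (I/R²)a = M a, so Mg = (1 + 1.000)Ma.
a = g/(1 + 1.000) = 9.8/2.000 = 4.900 m/s².
T = 1.000·M·a = (1.000)(10.6)(4.900) = 51.94 N.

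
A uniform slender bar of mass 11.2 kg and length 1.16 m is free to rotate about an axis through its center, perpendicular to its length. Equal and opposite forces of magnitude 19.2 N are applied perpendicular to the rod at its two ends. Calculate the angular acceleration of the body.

I = (1/12)ML² = (1/12)(11.2)(1.16)² = 1.256 kg·m².
The couple gives τ = F·(L/2) + F·(L/2) = F L = (19.2)(1.16) = 22.27 N·m.
Newton's second law for rotation, τ = Iα, gives α = τ/I = 22.27/1.256 = 17.73 rad/s².

α ≈ 17.7 rad/s²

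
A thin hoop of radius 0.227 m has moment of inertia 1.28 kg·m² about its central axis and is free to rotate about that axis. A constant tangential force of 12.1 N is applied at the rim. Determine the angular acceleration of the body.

α ≈ 2.15 rad/s²

τ = F R = (12.1)(0.227) = 2.747 N·m.
Newton's second law for rotation, τ = Iα, gives α = τ/I = 2.747/1.280 = 2.146 rad/s².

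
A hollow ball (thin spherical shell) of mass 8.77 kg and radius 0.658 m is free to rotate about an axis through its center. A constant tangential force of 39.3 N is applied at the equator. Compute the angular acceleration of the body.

α ≈ 10.2 rad/s²

I = (2/3)MR² = (2/3)(8.77)(0.658)² = 2.531 kg·m².
τ = F R = (39.3)(0.658) = 25.86 N·m.
From τ = Iα: α = 25.86/2.531 = 10.22 rad/s².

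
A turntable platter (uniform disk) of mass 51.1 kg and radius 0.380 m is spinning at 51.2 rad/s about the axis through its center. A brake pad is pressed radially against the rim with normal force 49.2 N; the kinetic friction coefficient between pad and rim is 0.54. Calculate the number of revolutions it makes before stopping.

I = ½MR² = (1/2)(51.1)(0.380)² = 3.689 kg·m².
Friction force f = μN = (0.54)(49.2) = 26.57 N at the rim; torque magnitude τ = fR = 10.10 N·m, opposing ω.
|α| = τ/I = 10.10/3.689 = 2.736 rad/s² (deceleration).
ω² = ω₀² − 2|α|θ with ω = 0 ⇒ θ = ω₀²/(2|α|) = 479.0 rad = 76.23 rev.

≈ 76.2 revolutions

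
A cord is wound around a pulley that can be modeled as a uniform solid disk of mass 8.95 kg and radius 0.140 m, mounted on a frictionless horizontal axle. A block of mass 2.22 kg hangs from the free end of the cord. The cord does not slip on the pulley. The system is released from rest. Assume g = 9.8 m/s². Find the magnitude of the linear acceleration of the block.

I = ½MR² = (1/2)(8.95)(0.140)² = 0.08771 kg·m².
Block: mg − T = ma. Pulley: TR = Iα. No-slip: a = αR, so T = (I/R²)a = 4.475·a.
Then mg = (m + 4.475)a, so a = (2.22)(9.8)/(2.22 + 4.475) = 3.250 m/s².

a ≈ 3.25 m/s²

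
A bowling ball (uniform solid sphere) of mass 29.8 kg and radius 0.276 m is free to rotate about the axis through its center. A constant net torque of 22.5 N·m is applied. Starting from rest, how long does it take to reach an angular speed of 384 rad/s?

t ≈ 15.5 s

I = (2/5)MR² = (2/5)(29.8)(0.276)² = 0.9080 kg·m².
α = τ/I = 22.5/0.9080 = 24.78 rad/s².
ω = αt ⇒ t = ω/α = 384/24.78 = 15.50 s.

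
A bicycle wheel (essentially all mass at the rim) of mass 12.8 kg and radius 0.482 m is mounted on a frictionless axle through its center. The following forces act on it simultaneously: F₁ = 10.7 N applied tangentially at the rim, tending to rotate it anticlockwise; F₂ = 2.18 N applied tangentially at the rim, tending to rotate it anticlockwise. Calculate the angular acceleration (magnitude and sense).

α ≈ 2.09 rad/s², anticlockwise

I = MR² = (12.8)(0.482)² = 2.974 kg·m².
Taking anticlockwise as positive: τ₁ = +(10.7)(0.482) = +5.157 N·m; τ₂ = +(2.18)(0.482) = +1.051 N·m.
Net torque τ = 6.208 N·m.
α = τ/I = 6.208/2.974 = 2.088 rad/s².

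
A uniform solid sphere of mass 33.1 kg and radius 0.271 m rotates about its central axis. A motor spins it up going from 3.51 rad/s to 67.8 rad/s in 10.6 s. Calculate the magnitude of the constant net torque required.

I = (2/5)MR² = (2/5)(33.1)(0.271)² = 0.9724 kg·m².
α = Δω/Δt = (67.8 − 3.51)/10.6 = 6.065 rad/s².
τ = Iα = (0.9724)(6.065) = 5.897 N·m.

τ ≈ 5.90 N·m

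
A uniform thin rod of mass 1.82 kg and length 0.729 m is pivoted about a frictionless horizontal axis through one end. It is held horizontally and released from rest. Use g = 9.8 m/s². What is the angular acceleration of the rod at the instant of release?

α ≈ 20.2 rad/s²

About the pivot, I = (1/3)ML² = (1/3)(1.82)(0.729)² = 0.3224 kg·m².
The weight acts at the center, a distance L/2 = 0.3645 m from the pivot; τ = Mg(L/2) = 6.501 N·m.
α = τ/I = 6.501/0.3224 = 20.16 rad/s².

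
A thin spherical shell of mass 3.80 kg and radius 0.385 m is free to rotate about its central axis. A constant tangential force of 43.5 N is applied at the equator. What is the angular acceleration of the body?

α ≈ 44.6 rad/s²

I = (2/3)MR² = (2/3)(3.80)(0.385)² = 0.3755 kg·m².
τ = F R = (43.5)(0.385) = 16.75 N·m.
Newton's second law for rotation, τ = Iα, gives α = τ/I = 16.75/0.3755 = 44.60 rad/s².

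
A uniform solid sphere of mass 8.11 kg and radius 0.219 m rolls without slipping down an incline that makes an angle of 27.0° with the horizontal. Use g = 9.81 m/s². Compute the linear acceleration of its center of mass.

a ≈ 3.18 m/s²

Translation along the incline: Mg sinθ − f = Ma.
Rotation about the center: fR = Iα with I = (2/5)MR². No-slip gives a = αR, so f = (I/R²)a = (2/5)M a.
Substituting: Mg sinθ = (1 + 0.4000)Ma, so a = g sinθ/(1 + 0.4000) = (9.81) sin 27.0° / 1.400 = 3.181 m/s².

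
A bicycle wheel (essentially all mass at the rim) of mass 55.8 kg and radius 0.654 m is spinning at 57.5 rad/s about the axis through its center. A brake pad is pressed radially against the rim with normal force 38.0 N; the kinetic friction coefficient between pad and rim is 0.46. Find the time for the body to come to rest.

I = MR² = (55.8)(0.654)² = 23.87 kg·m².
Friction force f = μN = (0.46)(38.0) = 17.48 N at the rim; torque magnitude τ = fR = 11.43 N·m, opposing ω.
|α| = τ/I = 11.43/23.87 = 0.4790 rad/s² (deceleration).
0 = ω₀ − |α|t ⇒ t = ω₀/|α| = 57.5/0.4790 = 120.0 s.

t ≈ 120 s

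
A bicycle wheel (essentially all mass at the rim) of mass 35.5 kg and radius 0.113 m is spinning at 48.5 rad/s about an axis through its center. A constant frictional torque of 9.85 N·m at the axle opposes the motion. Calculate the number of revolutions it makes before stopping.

≈ 8.61 revolutions

I = MR² = (35.5)(0.113)² = 0.4533 kg·m².
The net torque has magnitude 9.85 N·m, opposing ω.
|α| = τ/I = 9.850/0.4533 = 21.73 rad/s² (deceleration).
ω² = ω₀² − 2|α|θ with ω = 0 ⇒ θ = ω₀²/(2|α|) = 54.13 rad = 8.614 rev.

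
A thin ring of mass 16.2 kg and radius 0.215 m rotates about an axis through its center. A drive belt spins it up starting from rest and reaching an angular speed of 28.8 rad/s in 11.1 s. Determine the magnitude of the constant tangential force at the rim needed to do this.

I = MR² = (16.2)(0.215)² = 0.7488 kg·m².
α = Δω/Δt = (28.8 − 0)/11.1 = 2.595 rad/s².
The required torque is τ = Iα = (0.7488)(2.595) = 1.943 N·m.
A tangential force at the rim gives τ = FR, so F = τ/R = 1.943/0.215 = 9.037 N.

F ≈ 9.04 N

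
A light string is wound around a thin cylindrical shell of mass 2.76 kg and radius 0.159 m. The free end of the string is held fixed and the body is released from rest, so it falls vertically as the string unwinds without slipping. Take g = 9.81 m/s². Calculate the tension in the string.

Translation: Mg − T = Ma. Rotation about the center: TR = Iα with I = MR².
With a = αR: T = (I/R²)a = M a, so Mg = (1 + 1.000)Ma.
a = g/(1 + 1.000) = 9.81/2.000 = 4.905 m/s².
T = 1.000·M·a = (1.000)(2.76)(4.905) = 13.54 N.

T ≈ 13.5 N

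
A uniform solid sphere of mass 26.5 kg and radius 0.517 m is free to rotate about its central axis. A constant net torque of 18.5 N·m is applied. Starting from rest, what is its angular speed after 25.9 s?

I = (2/5)MR² = (2/5)(26.5)(0.517)² = 2.833 kg·m².
α = τ/I = 18.5/2.833 = 6.530 rad/s².
ω = ω₀ + αt = 0 + (6.530)(25.9) = 169.1 rad/s.

ω ≈ 169 rad/s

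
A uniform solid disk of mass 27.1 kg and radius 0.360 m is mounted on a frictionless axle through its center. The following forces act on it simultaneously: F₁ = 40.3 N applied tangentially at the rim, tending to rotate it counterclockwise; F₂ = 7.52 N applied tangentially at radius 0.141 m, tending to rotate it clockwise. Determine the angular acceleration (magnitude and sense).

I = ½MR² = (1/2)(27.1)(0.360)² = 1.756 kg·m².
Taking counterclockwise as positive: τ₁ = +(40.3)(0.360) = +14.51 N·m; τ₂ = −(7.52)(0.141) = −1.060 N·m.
Net torque τ = 13.45 N·m.
α = τ/I = 13.45/1.756 = 7.658 rad/s².

α ≈ 7.66 rad/s², counterclockwise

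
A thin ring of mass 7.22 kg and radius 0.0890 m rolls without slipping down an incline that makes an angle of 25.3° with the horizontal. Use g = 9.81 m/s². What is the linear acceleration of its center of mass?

Translation along the incline: Mg sinθ − f = Ma.
Rotation about the center: fR = Iα with I = MR². No-slip gives a = αR, so f = (I/R²)a = M a.
Substituting: Mg sinθ = (1 + 1.000)Ma, so a = g sinθ/(1 + 1.000) = (9.81) sin 25.3° / 2.000 = 2.096 m/s².

a ≈ 2.10 m/s²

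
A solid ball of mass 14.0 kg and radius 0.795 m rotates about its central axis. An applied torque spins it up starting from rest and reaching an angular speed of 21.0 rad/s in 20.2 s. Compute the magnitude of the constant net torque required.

I = (2/5)MR² = (2/5)(14.0)(0.795)² = 3.539 kg·m².
α = Δω/Δt = (21.0 − 0)/20.2 = 1.040 rad/s².
τ = Iα = (3.539)(1.040) = 3.680 N·m.

τ ≈ 3.68 N·m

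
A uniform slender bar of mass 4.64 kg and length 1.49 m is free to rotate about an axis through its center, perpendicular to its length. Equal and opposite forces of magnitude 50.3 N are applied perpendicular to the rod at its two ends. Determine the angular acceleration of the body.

I = (1/12)ML² = (1/12)(4.64)(1.49)² = 0.8584 kg·m².
The couple gives τ = F·(L/2) + F·(L/2) = F L = (50.3)(1.49) = 74.95 N·m.
From τ = Iα: α = 74.95/0.8584 = 87.31 rad/s².

α ≈ 87.3 rad/s²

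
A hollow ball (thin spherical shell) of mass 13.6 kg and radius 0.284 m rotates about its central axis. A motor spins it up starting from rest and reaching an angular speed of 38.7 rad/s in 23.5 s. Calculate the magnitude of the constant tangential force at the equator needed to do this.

F ≈ 4.24 N

I = (2/3)MR² = (2/3)(13.6)(0.284)² = 0.7313 kg·m².
α = Δω/Δt = (38.7 − 0)/23.5 = 1.647 rad/s².
The required torque is τ = Iα = (0.7313)(1.647) = 1.204 N·m.
A tangential force at the equator gives τ = FR, so F = τ/R = 1.204/0.284 = 4.240 N.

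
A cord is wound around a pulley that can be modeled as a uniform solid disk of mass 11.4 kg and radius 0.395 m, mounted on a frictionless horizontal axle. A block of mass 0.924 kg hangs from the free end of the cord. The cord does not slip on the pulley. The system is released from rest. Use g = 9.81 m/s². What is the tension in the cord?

I = ½MR² = (1/2)(11.4)(0.395)² = 0.8893 kg·m².
Block: mg − T = ma. Pulley: TR = Iα. No-slip: a = αR, so T = (I/R²)a = 5.700·a.
Then mg = (m + 5.700)a, so a = (0.924)(9.81)/(0.924 + 5.700) = 1.368 m/s².
T = 5.700·a = 7.800 N.

T ≈ 7.80 N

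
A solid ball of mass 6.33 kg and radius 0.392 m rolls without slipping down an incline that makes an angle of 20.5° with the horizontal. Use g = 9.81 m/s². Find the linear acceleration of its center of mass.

Translation along the incline: Mg sinθ − f = Ma.
Rotation about the center: fR = Iα with I = (2/5)MR². No-slip gives a = αR, so f = (I/R²)a = (2/5)M a.
Substituting: Mg sinθ = (1 + 0.4000)Ma, so a = g sinθ/(1 + 0.4000) = (9.81) sin 20.5° / 1.400 = 2.454 m/s².

a ≈ 2.45 m/s²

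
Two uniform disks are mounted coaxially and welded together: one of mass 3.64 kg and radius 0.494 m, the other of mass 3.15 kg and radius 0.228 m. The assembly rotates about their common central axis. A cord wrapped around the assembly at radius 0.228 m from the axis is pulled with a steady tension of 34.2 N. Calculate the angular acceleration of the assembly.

α ≈ 14.8 rad/s²

I = ½M₁R₁² + ½M₂R₂² = ½(3.64)(0.494)² + ½(3.15)(0.228)² = 0.5260 kg·m².
τ = F r = (34.2)(0.228) = 7.798 N·m.
α = τ/I = 7.798/0.5260 = 14.82 rad/s².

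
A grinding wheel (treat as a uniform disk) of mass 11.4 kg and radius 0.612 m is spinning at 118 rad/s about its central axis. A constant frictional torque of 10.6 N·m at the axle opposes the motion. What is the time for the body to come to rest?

t ≈ 23.8 s

I = ½MR² = (1/2)(11.4)(0.612)² = 2.135 kg·m².
The net torque has magnitude 10.6 N·m, opposing ω.
|α| = τ/I = 10.60/2.135 = 4.965 rad/s² (deceleration).
0 = ω₀ − |α|t ⇒ t = ω₀/|α| = 118/4.965 = 23.77 s.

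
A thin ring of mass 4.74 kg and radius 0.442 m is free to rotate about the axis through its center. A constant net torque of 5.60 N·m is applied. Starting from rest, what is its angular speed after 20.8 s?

ω ≈ 126 rad/s

I = MR² = (4.74)(0.442)² = 0.9260 kg·m².
α = τ/I = 5.60/0.9260 = 6.047 rad/s².
ω = ω₀ + αt = 0 + (6.047)(20.8) = 125.8 rad/s.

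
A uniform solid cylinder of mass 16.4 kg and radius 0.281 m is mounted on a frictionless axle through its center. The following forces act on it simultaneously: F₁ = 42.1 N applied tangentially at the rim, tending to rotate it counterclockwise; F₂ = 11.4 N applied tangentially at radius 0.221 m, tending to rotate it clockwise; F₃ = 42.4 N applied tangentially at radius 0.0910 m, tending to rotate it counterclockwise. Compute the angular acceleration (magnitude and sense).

α ≈ 20.3 rad/s², counterclockwise

I = ½MR² = (1/2)(16.4)(0.281)² = 0.6475 kg·m².
Taking counterclockwise as positive: τ₁ = +(42.1)(0.281) = +11.83 N·m; τ₂ = −(11.4)(0.221) = −2.519 N·m; τ₃ = +(42.4)(0.0910) = +3.858 N·m.
Net torque τ = 13.17 N·m.
α = τ/I = 13.17/0.6475 = 20.34 rad/s².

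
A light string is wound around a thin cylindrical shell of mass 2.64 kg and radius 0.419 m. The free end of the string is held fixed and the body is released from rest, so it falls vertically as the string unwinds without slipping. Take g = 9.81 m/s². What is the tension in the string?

Translation: Mg − T = Ma. Rotation about the center: TR = Iα with I = MR².
With a = αR: T = (I/R²)a = M a, so Mg = (1 + 1.000)Ma.
a = g/(1 + 1.000) = 9.81/2.000 = 4.905 m/s².
T = 1.000·M·a = (1.000)(2.64)(4.905) = 12.95 N.

T ≈ 12.9 N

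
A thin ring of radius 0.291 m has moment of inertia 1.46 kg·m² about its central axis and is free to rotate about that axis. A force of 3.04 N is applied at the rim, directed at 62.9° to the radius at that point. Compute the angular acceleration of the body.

Only the tangential component produces torque: τ = F R sinθ = (3.04)(0.291) sin 62.9° = 0.7875 N·m.
Newton's second law for rotation, τ = Iα, gives α = τ/I = 0.7875/1.460 = 0.5394 rad/s².

α ≈ 0.539 rad/s²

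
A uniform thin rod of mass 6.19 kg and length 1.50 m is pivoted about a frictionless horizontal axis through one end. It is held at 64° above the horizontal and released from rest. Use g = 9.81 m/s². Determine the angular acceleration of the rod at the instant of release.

α ≈ 4.30 rad/s²

About the pivot, I = (1/3)ML² = (1/3)(6.19)(1.50)² = 4.643 kg·m².
The weight acts at the center, a distance L/2 = 0.7500 m from the pivot; τ = Mg(L/2) cos 64° = 19.96 N·m.
α = τ/I = 19.96/4.643 = 4.300 rad/s².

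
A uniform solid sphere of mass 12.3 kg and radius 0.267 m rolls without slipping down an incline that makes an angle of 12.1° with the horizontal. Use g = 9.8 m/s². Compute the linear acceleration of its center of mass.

Translation along the incline: Mg sinθ − f = Ma.
Rotation about the center: fR = Iα with I = (2/5)MR². No-slip gives a = αR, so f = (I/R²)a = (2/5)M a.
Substituting: Mg sinθ = (1 + 0.4000)Ma, so a = g sinθ/(1 + 0.4000) = (9.8) sin 12.1° / 1.400 = 1.467 m/s².

a ≈ 1.47 m/s²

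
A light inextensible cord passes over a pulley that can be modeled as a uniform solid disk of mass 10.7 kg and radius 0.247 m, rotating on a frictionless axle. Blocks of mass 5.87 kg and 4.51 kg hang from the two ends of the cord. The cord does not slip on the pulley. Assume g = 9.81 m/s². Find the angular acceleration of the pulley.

α ≈ 3.43 rad/s²

I = ½MR² = (1/2)(10.7)(0.247)² = 0.3264 kg·m².
Heavier block: m₁g − T₁ = m₁a. Lighter block: T₂ − m₂g = m₂a.
Pulley: (T₁ − T₂)R = Iα = I(a/R), so T₁ − T₂ = (I/R²)a = (1/2)M_p a = 5.350·a.
Adding the three: (m₁ − m₂)g = (m₁ + m₂ + 5.350)a, so a = (5.87 − 4.51)(9.81)/(5.87 + 4.51 + 5.350) = 0.8482 m/s².
α = a/R = 0.8482/0.247 = 3.434 rad/s².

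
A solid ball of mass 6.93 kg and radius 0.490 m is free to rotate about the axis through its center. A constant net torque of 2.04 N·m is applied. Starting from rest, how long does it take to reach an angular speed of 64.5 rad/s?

t ≈ 21.0 s

I = (2/5)MR² = (2/5)(6.93)(0.490)² = 0.6656 kg·m².
α = τ/I = 2.04/0.6656 = 3.065 rad/s².
ω = αt ⇒ t = ω/α = 64.5/3.065 = 21.04 s.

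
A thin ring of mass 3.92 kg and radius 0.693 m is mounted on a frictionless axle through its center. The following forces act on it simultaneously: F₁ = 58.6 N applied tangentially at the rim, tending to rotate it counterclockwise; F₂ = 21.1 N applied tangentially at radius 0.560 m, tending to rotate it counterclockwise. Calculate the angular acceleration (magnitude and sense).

I = MR² = (3.92)(0.693)² = 1.883 kg·m².
Taking counterclockwise as positive: τ₁ = +(58.6)(0.693) = +40.61 N·m; τ₂ = +(21.1)(0.560) = +11.82 N·m.
Net torque τ = 52.43 N·m.
α = τ/I = 52.43/1.883 = 27.85 rad/s².

α ≈ 27.8 rad/s², counterclockwise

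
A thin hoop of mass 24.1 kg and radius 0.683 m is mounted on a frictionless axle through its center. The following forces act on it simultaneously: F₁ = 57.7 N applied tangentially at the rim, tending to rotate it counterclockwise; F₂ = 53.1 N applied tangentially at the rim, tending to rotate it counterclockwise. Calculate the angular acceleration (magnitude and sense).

I = MR² = (24.1)(0.683)² = 11.24 kg·m².
Taking counterclockwise as positive: τ₁ = +(57.7)(0.683) = +39.41 N·m; τ₂ = +(53.1)(0.683) = +36.27 N·m.
Net torque τ = 75.68 N·m.
α = τ/I = 75.68/11.24 = 6.731 rad/s².

α ≈ 6.73 rad/s², counterclockwise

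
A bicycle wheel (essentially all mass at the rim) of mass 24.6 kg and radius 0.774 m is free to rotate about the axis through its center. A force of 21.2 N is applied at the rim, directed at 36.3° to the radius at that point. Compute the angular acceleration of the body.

α ≈ 0.659 rad/s²

I = MR² = (24.6)(0.774)² = 14.74 kg·m².
Only the tangential component produces torque: τ = F R sinθ = (21.2)(0.774) sin 36.3° = 9.714 N·m.
From τ = Iα: α = 9.714/14.74 = 0.6592 rad/s².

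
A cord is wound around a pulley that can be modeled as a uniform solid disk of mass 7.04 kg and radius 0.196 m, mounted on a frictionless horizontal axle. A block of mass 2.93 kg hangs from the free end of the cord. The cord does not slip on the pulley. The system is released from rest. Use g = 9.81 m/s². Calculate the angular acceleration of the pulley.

α ≈ 22.7 rad/s²

I = ½MR² = (1/2)(7.04)(0.196)² = 0.1352 kg·m².
Block: mg − T = ma. Pulley: TR = Iα. No-slip: a = αR, so T = (I/R²)a = 3.520·a.
Then mg = (m + 3.520)a, so a = (2.93)(9.81)/(2.93 + 3.520) = 4.456 m/s².
α = a/R = 4.456/0.196 = 22.74 rad/s².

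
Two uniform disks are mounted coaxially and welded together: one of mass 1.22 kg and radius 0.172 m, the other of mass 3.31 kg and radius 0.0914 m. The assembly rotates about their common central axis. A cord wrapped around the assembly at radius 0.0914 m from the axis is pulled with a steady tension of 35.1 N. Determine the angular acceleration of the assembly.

I = ½M₁R₁² + ½M₂R₂² = ½(1.22)(0.172)² + ½(3.31)(0.0914)² = 0.03187 kg·m².
τ = F r = (35.1)(0.0914) = 3.208 N·m.
α = τ/I = 3.208/0.03187 = 100.7 rad/s².

α ≈ 101 rad/s²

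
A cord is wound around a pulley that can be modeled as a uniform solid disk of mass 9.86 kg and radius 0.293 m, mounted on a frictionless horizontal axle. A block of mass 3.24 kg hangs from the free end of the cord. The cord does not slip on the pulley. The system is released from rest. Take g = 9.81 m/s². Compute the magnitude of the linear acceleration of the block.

a ≈ 3.89 m/s²

I = ½MR² = (1/2)(9.86)(0.293)² = 0.4232 kg·m².
Block: mg − T = ma. Pulley: TR = Iα. No-slip: a = αR, so T = (I/R²)a = 4.930·a.
Then mg = (m + 4.930)a, so a = (3.24)(9.81)/(3.24 + 4.930) = 3.890 m/s².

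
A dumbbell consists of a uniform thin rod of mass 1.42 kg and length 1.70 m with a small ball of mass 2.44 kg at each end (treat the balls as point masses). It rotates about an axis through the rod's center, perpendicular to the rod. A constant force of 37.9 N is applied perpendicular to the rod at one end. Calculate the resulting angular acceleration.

α ≈ 8.33 rad/s²

I_rod = (1/12)ML² = (1/12)(1.42)(1.70)² = 0.3420 kg·m².
I_balls = 2·m·(L/2)² = 2(2.44)(0.8500)² = 3.526 kg·m².
Total I = 3.868 kg·m².
τ = F·(L/2) = (37.9)(0.850) = 32.21 N·m.
α = τ/I = 32.21/3.868 = 8.329 rad/s².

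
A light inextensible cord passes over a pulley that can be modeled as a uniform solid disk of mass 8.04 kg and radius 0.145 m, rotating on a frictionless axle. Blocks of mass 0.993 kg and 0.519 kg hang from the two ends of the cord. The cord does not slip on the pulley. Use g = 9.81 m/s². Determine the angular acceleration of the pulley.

I = ½MR² = (1/2)(8.04)(0.145)² = 0.08452 kg·m².
Heavier block: m₁g − T₁ = m₁a. Lighter block: T₂ − m₂g = m₂a.
Pulley: (T₁ − T₂)R = Iα = I(a/R), so T₁ − T₂ = (I/R²)a = (1/2)M_p a = 4.020·a.
Adding the three: (m₁ − m₂)g = (m₁ + m₂ + 4.020)a, so a = (0.993 − 0.519)(9.81)/(0.993 + 0.519 + 4.020) = 0.8406 m/s².
α = a/R = 0.8406/0.145 = 5.797 rad/s².

α ≈ 5.80 rad/s²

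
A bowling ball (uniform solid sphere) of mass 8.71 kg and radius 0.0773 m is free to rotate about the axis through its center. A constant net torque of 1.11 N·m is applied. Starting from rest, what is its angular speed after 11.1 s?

ω ≈ 592 rad/s

I = (2/5)MR² = (2/5)(8.71)(0.0773)² = 0.02082 kg·m².
α = τ/I = 1.11/0.02082 = 53.32 rad/s².
ω = ω₀ + αt = 0 + (53.32)(11.1) = 591.8 rad/s.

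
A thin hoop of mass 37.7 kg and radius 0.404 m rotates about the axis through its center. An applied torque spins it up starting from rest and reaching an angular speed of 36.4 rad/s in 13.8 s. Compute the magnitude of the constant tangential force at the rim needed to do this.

F ≈ 40.2 N

I = MR² = (37.7)(0.404)² = 6.153 kg·m².
α = Δω/Δt = (36.4 − 0)/13.8 = 2.638 rad/s².
The required torque is τ = Iα = (6.153)(2.638) = 16.23 N·m.
A tangential force at the rim gives τ = FR, so F = τ/R = 16.23/0.404 = 40.17 N.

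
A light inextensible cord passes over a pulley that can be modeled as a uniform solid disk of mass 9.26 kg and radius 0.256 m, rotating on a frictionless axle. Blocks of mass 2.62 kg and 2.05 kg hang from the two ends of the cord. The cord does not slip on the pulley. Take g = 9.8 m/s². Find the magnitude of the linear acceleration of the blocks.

a ≈ 0.601 m/s²

I = ½MR² = (1/2)(9.26)(0.256)² = 0.3034 kg·m².
Heavier block: m₁g − T₁ = m₁a. Lighter block: T₂ − m₂g = m₂a.
Pulley: (T₁ − T₂)R = Iα = I(a/R), so T₁ − T₂ = (I/R²)a = (1/2)M_p a = 4.630·a.
Adding the three: (m₁ − m₂)g = (m₁ + m₂ + 4.630)a, so a = (2.62 − 2.05)(9.8)/(2.62 + 2.05 + 4.630) = 0.6006 m/s².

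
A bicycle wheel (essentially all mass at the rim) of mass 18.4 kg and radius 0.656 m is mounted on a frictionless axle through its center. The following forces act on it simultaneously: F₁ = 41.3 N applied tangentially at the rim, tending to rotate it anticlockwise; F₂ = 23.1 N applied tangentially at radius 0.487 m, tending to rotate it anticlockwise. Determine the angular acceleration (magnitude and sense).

I = MR² = (18.4)(0.656)² = 7.918 kg·m².
Taking anticlockwise as positive: τ₁ = +(41.3)(0.656) = +27.09 N·m; τ₂ = +(23.1)(0.487) = +11.25 N·m.
Net torque τ = 38.34 N·m.
α = τ/I = 38.34/7.918 = 4.842 rad/s².

α ≈ 4.84 rad/s², anticlockwise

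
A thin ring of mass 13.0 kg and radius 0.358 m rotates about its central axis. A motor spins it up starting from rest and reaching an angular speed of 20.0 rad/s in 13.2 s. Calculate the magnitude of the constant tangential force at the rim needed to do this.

F ≈ 7.05 N

I = MR² = (13.0)(0.358)² = 1.666 kg·m².
α = Δω/Δt = (20.0 − 0)/13.2 = 1.515 rad/s².
The required torque is τ = Iα = (1.666)(1.515) = 2.524 N·m.
A tangential force at the rim gives τ = FR, so F = τ/R = 2.524/0.358 = 7.052 N.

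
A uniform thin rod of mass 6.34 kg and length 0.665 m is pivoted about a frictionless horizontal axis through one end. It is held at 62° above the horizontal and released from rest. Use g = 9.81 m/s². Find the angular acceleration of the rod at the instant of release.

About the pivot, I = (1/3)ML² = (1/3)(6.34)(0.665)² = 0.9346 kg·m².
The weight acts at the center, a distance L/2 = 0.3325 m from the pivot; τ = Mg(L/2) cos 62° = 9.709 N·m.
α = τ/I = 9.709/0.9346 = 10.39 rad/s².
(Equivalently α = (3g/(2L)) cos 62° = 10.39 rad/s².)

α ≈ 10.4 rad/s²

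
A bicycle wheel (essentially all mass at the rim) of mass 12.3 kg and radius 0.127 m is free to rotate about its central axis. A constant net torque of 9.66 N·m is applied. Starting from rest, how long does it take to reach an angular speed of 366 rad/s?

t ≈ 7.52 s

I = MR² = (12.3)(0.127)² = 0.1984 kg·m².
α = τ/I = 9.66/0.1984 = 48.69 rad/s².
ω = αt ⇒ t = ω/α = 366/48.69 = 7.517 s.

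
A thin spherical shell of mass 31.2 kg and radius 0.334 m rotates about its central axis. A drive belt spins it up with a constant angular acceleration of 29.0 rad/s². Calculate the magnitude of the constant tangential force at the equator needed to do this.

I = (2/3)MR² = (2/3)(31.2)(0.334)² = 2.320 kg·m².
The required torque is τ = Iα = (2.320)(29.00) = 67.29 N·m.
A tangential force at the equator gives τ = FR, so F = τ/R = 67.29/0.334 = 201.5 N.

F ≈ 201 N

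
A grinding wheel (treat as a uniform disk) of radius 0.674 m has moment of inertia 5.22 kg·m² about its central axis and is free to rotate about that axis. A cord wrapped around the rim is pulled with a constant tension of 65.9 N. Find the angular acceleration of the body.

α ≈ 8.51 rad/s²

τ = F R = (65.9)(0.674) = 44.42 N·m.
From τ = Iα: α = 44.42/5.220 = 8.509 rad/s².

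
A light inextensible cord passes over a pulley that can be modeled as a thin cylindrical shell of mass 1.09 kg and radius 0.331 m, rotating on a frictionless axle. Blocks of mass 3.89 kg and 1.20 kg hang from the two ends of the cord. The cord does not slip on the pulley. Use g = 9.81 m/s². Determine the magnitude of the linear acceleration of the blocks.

I = MR² = (1.09)(0.331)² = 0.1194 kg·m².
Heavier block: m₁g − T₁ = m₁a. Lighter block: T₂ − m₂g = m₂a.
Pulley: (T₁ − T₂)R = Iα = I(a/R), so T₁ − T₂ = (I/R²)a = 1·M_p a = 1.090·a.
Adding the three: (m₁ − m₂)g = (m₁ + m₂ + 1.090)a, so a = (3.89 − 1.20)(9.81)/(3.89 + 1.20 + 1.090) = 4.270 m/s².

a ≈ 4.27 m/s²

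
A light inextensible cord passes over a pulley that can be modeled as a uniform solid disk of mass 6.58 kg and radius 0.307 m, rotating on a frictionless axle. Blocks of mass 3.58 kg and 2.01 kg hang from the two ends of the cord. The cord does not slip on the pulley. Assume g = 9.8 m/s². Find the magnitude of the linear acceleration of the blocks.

I = ½MR² = (1/2)(6.58)(0.307)² = 0.3101 kg·m².
Heavier block: m₁g − T₁ = m₁a. Lighter block: T₂ − m₂g = m₂a.
Pulley: (T₁ − T₂)R = Iα = I(a/R), so T₁ − T₂ = (I/R²)a = (1/2)M_p a = 3.290·a.
Adding the three: (m₁ − m₂)g = (m₁ + m₂ + 3.290)a, so a = (3.58 − 2.01)(9.8)/(3.58 + 2.01 + 3.290) = 1.733 m/s².

a ≈ 1.73 m/s²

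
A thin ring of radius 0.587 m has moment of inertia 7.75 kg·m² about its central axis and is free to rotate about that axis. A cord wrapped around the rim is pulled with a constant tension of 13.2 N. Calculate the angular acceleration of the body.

α ≈ 1.000 rad/s²

τ = F R = (13.2)(0.587) = 7.748 N·m.
Newton's second law for rotation, τ = Iα, gives α = τ/I = 7.748/7.750 = 0.9998 rad/s².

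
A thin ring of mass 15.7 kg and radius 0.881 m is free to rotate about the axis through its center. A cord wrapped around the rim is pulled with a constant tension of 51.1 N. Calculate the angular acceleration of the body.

I = MR² = (15.7)(0.881)² = 12.19 kg·m².
τ = F R = (51.1)(0.881) = 45.02 N·m.
From τ = Iα: α = 45.02/12.19 = 3.694 rad/s².

α ≈ 3.69 rad/s²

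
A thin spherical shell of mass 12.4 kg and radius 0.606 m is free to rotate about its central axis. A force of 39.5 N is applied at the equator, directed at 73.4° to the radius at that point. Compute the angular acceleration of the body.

α ≈ 7.56 rad/s²

I = (2/3)MR² = (2/3)(12.4)(0.606)² = 3.036 kg·m².
Only the tangential component produces torque: τ = F R sinθ = (39.5)(0.606) sin 73.4° = 22.94 N·m.
Newton's second law for rotation, τ = Iα, gives α = τ/I = 22.94/3.036 = 7.556 rad/s².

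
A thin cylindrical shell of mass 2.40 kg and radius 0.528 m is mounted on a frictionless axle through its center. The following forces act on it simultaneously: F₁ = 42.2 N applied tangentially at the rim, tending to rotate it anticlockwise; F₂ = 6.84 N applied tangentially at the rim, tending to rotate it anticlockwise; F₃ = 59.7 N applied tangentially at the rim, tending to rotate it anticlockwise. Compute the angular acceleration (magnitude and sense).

α ≈ 85.8 rad/s², anticlockwise

I = MR² = (2.40)(0.528)² = 0.6691 kg·m².
Taking anticlockwise as positive: τ₁ = +(42.2)(0.528) = +22.28 N·m; τ₂ = +(6.84)(0.528) = +3.612 N·m; τ₃ = +(59.7)(0.528) = +31.52 N·m.
Net torque τ = 57.41 N·m.
α = τ/I = 57.41/0.6691 = 85.81 rad/s².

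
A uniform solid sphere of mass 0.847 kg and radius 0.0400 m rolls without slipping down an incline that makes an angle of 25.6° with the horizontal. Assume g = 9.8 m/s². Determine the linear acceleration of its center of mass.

Translation along the incline: Mg sinθ − f = Ma.
Rotation about the center: fR = Iα with I = (2/5)MR². No-slip gives a = αR, so f = (I/R²)a = (2/5)M a.
Substituting: Mg sinθ = (1 + 0.4000)Ma, so a = g sinθ/(1 + 0.4000) = (9.8) sin 25.6° / 1.400 = 3.025 m/s².

a ≈ 3.02 m/s²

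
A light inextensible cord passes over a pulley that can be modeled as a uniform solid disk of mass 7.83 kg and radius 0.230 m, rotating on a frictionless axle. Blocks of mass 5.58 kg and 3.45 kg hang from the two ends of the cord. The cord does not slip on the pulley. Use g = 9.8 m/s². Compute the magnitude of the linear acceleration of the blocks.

I = ½MR² = (1/2)(7.83)(0.230)² = 0.2071 kg·m².
Heavier block: m₁g − T₁ = m₁a. Lighter block: T₂ − m₂g = m₂a.
Pulley: (T₁ − T₂)R = Iα = I(a/R), so T₁ − T₂ = (I/R²)a = (1/2)M_p a = 3.915·a.
Adding the three: (m₁ − m₂)g = (m₁ + m₂ + 3.915)a, so a = (5.58 − 3.45)(9.8)/(5.58 + 3.45 + 3.915) = 1.613 m/s².

a ≈ 1.61 m/s²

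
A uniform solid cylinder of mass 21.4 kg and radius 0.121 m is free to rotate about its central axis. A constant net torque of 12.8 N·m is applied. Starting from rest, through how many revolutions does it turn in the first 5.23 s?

I = ½MR² = (1/2)(21.4)(0.121)² = 0.1567 kg·m².
α = τ/I = 12.8/0.1567 = 81.71 rad/s².
θ = ½αt² = ½(81.71)(5.23)² = 1117 rad.
Revolutions = θ/(2π) = 177.8.

≈ 178 revolutions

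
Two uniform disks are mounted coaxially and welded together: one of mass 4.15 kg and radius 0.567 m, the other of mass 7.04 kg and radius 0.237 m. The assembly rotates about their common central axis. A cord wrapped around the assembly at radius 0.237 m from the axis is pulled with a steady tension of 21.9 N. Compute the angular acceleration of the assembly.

I = ½M₁R₁² + ½M₂R₂² = ½(4.15)(0.567)² + ½(7.04)(0.237)² = 0.8648 kg·m².
τ = F r = (21.9)(0.237) = 5.190 N·m.
α = τ/I = 5.190/0.8648 = 6.002 rad/s².

α ≈ 6.00 rad/s²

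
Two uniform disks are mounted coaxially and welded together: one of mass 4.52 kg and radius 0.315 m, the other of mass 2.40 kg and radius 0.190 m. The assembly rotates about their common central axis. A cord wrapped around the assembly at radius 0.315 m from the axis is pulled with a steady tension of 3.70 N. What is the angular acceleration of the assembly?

I = ½M₁R₁² + ½M₂R₂² = ½(4.52)(0.315)² + ½(2.40)(0.190)² = 0.2676 kg·m².
τ = F r = (3.70)(0.315) = 1.165 N·m.
α = τ/I = 1.165/0.2676 = 4.356 rad/s².

α ≈ 4.36 rad/s²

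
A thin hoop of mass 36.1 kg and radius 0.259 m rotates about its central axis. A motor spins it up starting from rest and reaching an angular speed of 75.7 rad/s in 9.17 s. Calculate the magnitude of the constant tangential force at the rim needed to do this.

F ≈ 77.2 N

I = MR² = (36.1)(0.259)² = 2.422 kg·m².
α = Δω/Δt = (75.7 − 0)/9.17 = 8.255 rad/s².
The required torque is τ = Iα = (2.422)(8.255) = 19.99 N·m.
A tangential force at the rim gives τ = FR, so F = τ/R = 19.99/0.259 = 77.19 N.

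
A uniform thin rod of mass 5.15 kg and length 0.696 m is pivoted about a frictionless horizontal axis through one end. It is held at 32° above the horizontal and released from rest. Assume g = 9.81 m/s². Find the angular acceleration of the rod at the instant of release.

α ≈ 17.9 rad/s²

About the pivot, I = (1/3)ML² = (1/3)(5.15)(0.696)² = 0.8316 kg·m².
The weight acts at the center, a distance L/2 = 0.3480 m from the pivot; τ = Mg(L/2) cos 32° = 14.91 N·m.
α = τ/I = 14.91/0.8316 = 17.93 rad/s².
(Equivalently α = (3g/(2L)) cos 32° = 17.93 rad/s².)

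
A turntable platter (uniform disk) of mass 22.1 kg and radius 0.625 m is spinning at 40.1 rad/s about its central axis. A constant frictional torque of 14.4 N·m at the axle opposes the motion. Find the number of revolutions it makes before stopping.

≈ 38.4 revolutions

I = ½MR² = (1/2)(22.1)(0.625)² = 4.316 kg·m².
The net torque has magnitude 14.4 N·m, opposing ω.
|α| = τ/I = 14.40/4.316 = 3.336 rad/s² (deceleration).
ω² = ω₀² − 2|α|θ with ω = 0 ⇒ θ = ω₀²/(2|α|) = 241.0 rad = 38.36 rev.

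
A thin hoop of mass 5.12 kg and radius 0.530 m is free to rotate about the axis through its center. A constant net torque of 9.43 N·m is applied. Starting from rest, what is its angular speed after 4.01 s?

I = MR² = (5.12)(0.530)² = 1.438 kg·m².
α = τ/I = 9.43/1.438 = 6.557 rad/s².
ω = ω₀ + αt = 0 + (6.557)(4.01) = 26.29 rad/s.

ω ≈ 26.3 rad/s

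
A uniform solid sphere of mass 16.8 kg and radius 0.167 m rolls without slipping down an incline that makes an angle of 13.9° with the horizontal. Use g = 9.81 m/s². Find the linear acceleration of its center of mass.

Translation along the incline: Mg sinθ − f = Ma.
Rotation about the center: fR = Iα with I = (2/5)MR². No-slip gives a = αR, so f = (I/R²)a = (2/5)M a.
Substituting: Mg sinθ = (1 + 0.4000)Ma, so a = g sinθ/(1 + 0.4000) = (9.81) sin 13.9° / 1.400 = 1.683 m/s².

a ≈ 1.68 m/s²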